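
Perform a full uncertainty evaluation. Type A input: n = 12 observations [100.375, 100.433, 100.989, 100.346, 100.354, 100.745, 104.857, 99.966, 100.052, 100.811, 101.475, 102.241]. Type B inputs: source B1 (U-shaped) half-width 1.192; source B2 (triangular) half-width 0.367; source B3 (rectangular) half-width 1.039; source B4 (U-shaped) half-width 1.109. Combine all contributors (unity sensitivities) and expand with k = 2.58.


mean = (100.375 + 100.433 + 100.989 + 100.346 + 100.354 + 100.745 + 104.857 + 99.966 + 100.052 + 100.811 + 101.475 + 102.241) / 12 = 101.0536667
s = sqrt(sum((x - mean)^2)/(n-1)) = 1.356247
u_A = s / sqrt(n) = 1.356247 / sqrt(12) = 0.39151479
u_B1 = 1.192 / sqrt(2) = 0.84287128
u_B2 = 0.367 / sqrt(6) = 0.14982712
u_B3 = 1.039 / sqrt(3) = 0.59986693
u_B4 = 1.109 / sqrt(2) = 0.78418142
uc = sqrt(0.39151479^2 + 0.84287128^2 + 0.14982712^2 + 0.59986693^2 + 0.78418142^2) = 1.3641645
U = k * uc = 2.58 * 1.3641645
U = 3.5195

3.5195


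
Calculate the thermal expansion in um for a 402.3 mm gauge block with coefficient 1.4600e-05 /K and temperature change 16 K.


dL = L * alpha * dT
= 402.3 * 1.4600e-05 * 16
= 0.0939773 mm
dL_um = 0.0939773 * 1000 = 93.9773 um

93.9773


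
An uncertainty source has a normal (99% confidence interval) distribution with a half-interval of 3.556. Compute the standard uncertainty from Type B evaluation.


u_B = half_width / 2.576
u_B = 3.556 / 2.576
u_B = 1.3804

1.3804


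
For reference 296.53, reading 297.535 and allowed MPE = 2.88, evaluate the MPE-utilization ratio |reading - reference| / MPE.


e = indication - reference = 297.535 - 296.53 = 1.0050
|e| = 1.0050
ratio = |e| / MPE = 1.0050 / 2.88
ratio = 0.3490

0.3490


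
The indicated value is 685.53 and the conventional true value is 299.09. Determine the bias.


Systematic error = measured - true
= 685.53 - 299.09
= 386.4400

386.4400


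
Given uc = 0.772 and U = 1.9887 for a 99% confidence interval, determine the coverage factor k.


k = U / uc
k = 1.9887 / 0.772
k = 2.576

2.576


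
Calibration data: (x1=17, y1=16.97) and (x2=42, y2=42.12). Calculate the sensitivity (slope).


slope = (y2 - y1) / (x2 - x1)
= (42.12 - 16.97) / (42 - 17)
= 25.1500 / 25
= 1.0060

1.0060


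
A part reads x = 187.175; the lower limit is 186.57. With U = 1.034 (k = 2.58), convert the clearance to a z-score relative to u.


u = U / k = 1.034 / 2.58 = 0.40077519
margin = |LSL - x| = |186.57 - 187.175| = 0.605
z = margin / u = 0.605 / 0.40077519
z = 1.5096

1.5096


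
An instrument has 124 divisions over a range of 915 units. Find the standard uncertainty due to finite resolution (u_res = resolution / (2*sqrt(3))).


resolution = range / divisions
resolution = 915 / 124 = 7.3790323
u_res = resolution / (2*sqrt(3))
u_res = 7.3790323 / 3.4641016
u_res = 2.1301

2.1301


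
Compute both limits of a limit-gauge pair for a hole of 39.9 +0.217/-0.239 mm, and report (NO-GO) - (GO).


GO = nominal - lower_tol (smallest hole = maximum material condition)
GO = 39.9 - 0.239 = 39.661
NO-GO = nominal + upper_tol (largest hole = least material condition)
NO-GO = 39.9 + 0.217 = 40.117
spread = NO-GO - GO = 40.117 - 39.661 = 0.4560

0.4560


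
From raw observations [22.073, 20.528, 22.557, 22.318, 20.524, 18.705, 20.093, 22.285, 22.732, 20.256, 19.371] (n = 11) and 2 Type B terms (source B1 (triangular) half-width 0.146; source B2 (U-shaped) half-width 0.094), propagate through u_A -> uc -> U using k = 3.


mean = (22.073 + 20.528 + 22.557 + 22.318 + 20.524 + 18.705 + 20.093 + 22.285 + 22.732 + 20.256 + 19.371) / 11 = 21.04018182
s = sqrt(sum((x - mean)^2)/(n-1)) = 1.4032891
u_A = s / sqrt(n) = 1.4032891 / sqrt(11) = 0.42310758
u_B1 = 0.146 / sqrt(6) = 0.05960425
u_B2 = 0.094 / sqrt(2) = 0.066468037
uc = sqrt(0.42310758^2 + 0.05960425^2 + 0.066468037^2) = 0.4324242
U = k * uc = 3 * 0.4324242
U = 1.2973

1.2973


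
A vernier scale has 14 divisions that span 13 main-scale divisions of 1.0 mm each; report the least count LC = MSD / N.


LC = MSD / n_div
= 1.0 / 14
= 0.0714

0.0714


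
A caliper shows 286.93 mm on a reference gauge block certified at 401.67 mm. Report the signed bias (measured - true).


Systematic error = measured - true
= 286.93 - 401.67
= -114.7400

-114.7400


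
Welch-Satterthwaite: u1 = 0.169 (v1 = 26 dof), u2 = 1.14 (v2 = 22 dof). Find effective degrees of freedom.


uc = sqrt(u1^2 + u2^2) = sqrt(0.169^2 + 1.14^2) = 1.1524587
v_eff = uc^4 / (u1^4/v1 + u2^4/v2)
= 1.1524587^4 / (0.169^4/26 + 1.14^4/22)
= 1.7640118 / 0.076802291
v_eff = 22.9682

22.9682


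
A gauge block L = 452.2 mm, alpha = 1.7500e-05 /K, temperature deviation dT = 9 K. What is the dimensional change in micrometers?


dL = L * alpha * dT
= 452.2 * 1.7500e-05 * 9
= 0.0712215 mm
dL_um = 0.0712215 * 1000 = 71.2215 um

71.2215


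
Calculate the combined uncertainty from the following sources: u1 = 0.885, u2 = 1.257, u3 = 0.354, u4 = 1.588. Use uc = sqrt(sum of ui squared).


uc = sqrt(0.885^2 + 1.257^2 + 0.354^2 + 1.588^2)
uc = sqrt(5.010334)
uc = 2.2384

2.2384


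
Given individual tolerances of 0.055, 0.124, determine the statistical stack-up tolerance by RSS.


RSS = sqrt(0.055^2 + 0.124^2)
= sqrt(0.018401)
= 0.1357

0.1357


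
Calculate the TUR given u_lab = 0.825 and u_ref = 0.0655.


TUR = u_lab / u_ref
= 0.825 / 0.0655
= 12.5954

12.5954


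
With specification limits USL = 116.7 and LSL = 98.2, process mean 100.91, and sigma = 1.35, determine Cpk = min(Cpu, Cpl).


Cpu = (USL - mean) / (3*sigma) = (116.7 - 100.91) / (3*1.35) = 3.8988
Cpl = (mean - LSL) / (3*sigma) = (100.91 - 98.2) / (3*1.35) = 0.6691
Cpk = min(Cpu, Cpl) = 0.6691

0.6691


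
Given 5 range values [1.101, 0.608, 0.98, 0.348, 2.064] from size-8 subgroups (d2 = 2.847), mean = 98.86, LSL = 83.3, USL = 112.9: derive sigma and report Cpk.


R_bar = (1.101 + 0.608 + 0.98 + 0.348 + 2.064) / 5 = 1.0202
sigma = R_bar / d2 = 1.0202 / 2.847 = 0.35834211
Cp = (USL - LSL)/(6*sigma) = (112.9 - 83.3)/(6*0.35834211) = 13.7671
Cpu = (112.9 - 98.86)/(3*0.35834211) = 13.0601
Cpl = (98.86 - 83.3)/(3*0.35834211) = 14.4741
Cpk = min(Cpu, Cpl) = 13.0601

13.0601


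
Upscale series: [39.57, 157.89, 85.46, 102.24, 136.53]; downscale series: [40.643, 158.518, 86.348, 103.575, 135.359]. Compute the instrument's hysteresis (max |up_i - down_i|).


|39.57 - 40.643| = 1.0730
|157.89 - 158.518| = 0.6280
|85.46 - 86.348| = 0.8880
|102.24 - 103.575| = 1.3350
|136.53 - 135.359| = 1.1710
hysteresis = max(diffs) = 1.3350

1.3350


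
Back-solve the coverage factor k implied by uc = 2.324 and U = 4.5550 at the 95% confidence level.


k = U / uc
k = 4.5550 / 2.324
k = 1.96

1.96


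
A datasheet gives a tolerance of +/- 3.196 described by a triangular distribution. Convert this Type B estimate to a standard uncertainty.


u_B = half_width / sqrt(6)
u_B = 3.196 / 2.4494897
u_B = 1.3048

1.3048


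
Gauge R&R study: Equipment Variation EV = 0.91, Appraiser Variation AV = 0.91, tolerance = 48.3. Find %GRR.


GRR = sqrt(EV^2 + AV^2) = sqrt(0.91^2 + 0.91^2) = 1.2869343
%GRR = GRR / tol * 100 = 1.2869343 / 48.3 * 100
%GRR = 2.6645

2.6645


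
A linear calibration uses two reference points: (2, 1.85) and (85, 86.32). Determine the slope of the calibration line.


slope = (y2 - y1) / (x2 - x1)
= (86.32 - 1.85) / (85 - 2)
= 84.4700 / 83
= 1.0177

1.0177


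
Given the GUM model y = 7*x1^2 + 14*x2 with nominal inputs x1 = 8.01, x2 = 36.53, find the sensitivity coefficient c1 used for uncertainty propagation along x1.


y = 7*x1^2 + 14*x2
dy/dx1 = 2*7*x1
Evaluate at x1 = 8.01: c1 = 14 * 8.01
c1 = 112.1400

112.1400


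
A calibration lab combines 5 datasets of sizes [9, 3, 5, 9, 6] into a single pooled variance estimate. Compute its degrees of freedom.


nu = sum_i (n_i - 1)
nu = ((9 - 1) + (3 - 1) + (5 - 1) + (9 - 1) + (6 - 1))
nu = 8 + 2 + 4 + 8 + 5
nu = 27

27


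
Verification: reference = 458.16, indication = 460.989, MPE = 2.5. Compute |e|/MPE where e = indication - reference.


e = indication - reference = 460.989 - 458.16 = 2.8290
|e| = 2.8290
ratio = |e| / MPE = 2.8290 / 2.5
ratio = 1.1316

1.1316


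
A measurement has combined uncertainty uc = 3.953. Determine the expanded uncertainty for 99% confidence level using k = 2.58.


U = k * uc
U = 2.58 * 3.953
U = 10.1987

10.1987


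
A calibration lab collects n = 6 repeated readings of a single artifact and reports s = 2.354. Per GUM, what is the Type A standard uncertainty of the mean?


u_A = s / sqrt(n)
u_A = 2.354 / sqrt(6)
u_A = 2.354 / 2.4494897
u_A = 0.9610

0.9610


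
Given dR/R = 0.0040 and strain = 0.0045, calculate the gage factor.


GF = (dR/R) / epsilon
= 0.0040 / 0.0045
= 0.8889

0.8889


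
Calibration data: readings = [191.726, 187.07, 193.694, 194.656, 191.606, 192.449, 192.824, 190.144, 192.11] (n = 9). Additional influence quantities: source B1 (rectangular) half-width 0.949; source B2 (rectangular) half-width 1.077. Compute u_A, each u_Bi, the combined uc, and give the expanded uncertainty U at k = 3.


mean = (191.726 + 187.07 + 193.694 + 194.656 + 191.606 + 192.449 + 192.824 + 190.144 + 192.11) / 9 = 191.8087778
s = sqrt(sum((x - mean)^2)/(n-1)) = 2.1928151
u_A = s / sqrt(n) = 2.1928151 / sqrt(9) = 0.73093837
u_B1 = 0.949 / sqrt(3) = 0.54790541
u_B2 = 1.077 / sqrt(3) = 0.62180624
uc = sqrt(0.73093837^2 + 0.54790541^2 + 0.62180624^2) = 1.1050404
U = k * uc = 3 * 1.1050404
U = 3.3151

3.3151


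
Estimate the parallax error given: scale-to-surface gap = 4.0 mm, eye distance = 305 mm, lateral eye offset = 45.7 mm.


error = h * offset / d
= 4.0 * 45.7 / 305
= 0.5993

0.5993


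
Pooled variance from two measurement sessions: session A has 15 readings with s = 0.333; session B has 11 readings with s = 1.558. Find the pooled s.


s_p = sqrt(((n1-1)*s1^2 + (n2-1)*s2^2) / (n1+n2-2))
numerator = (15-1)*0.333^2 + (11-1)*1.558^2 = 1.552446 + 24.27364 = 25.826086
denominator = 15 + 11 - 2 = 24
s_p^2 = 25.826086 / 24 = 1.0760869
s_p = sqrt(1.0760869) = 1.0373

1.0373


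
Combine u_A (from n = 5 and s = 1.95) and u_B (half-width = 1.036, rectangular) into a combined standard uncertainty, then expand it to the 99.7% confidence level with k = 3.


u_A = s / sqrt(n) = 1.95 / sqrt(5) = 0.87206651
u_B = half_width / sqrt(3) = 1.036 / sqrt(3) = 0.59813488
uc = sqrt(u_A^2 + u_B^2) = sqrt(0.87206651^2 + 0.59813488^2) = 1.0574807
U = k * uc = 3 * 1.0574807
U = 3.1724

3.1724


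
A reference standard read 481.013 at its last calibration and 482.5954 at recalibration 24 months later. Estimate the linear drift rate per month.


rate = (v2 - v1) / months
= (482.5954 - 481.013) / 24
= 1.5824 / 24
= 0.0659

0.0659


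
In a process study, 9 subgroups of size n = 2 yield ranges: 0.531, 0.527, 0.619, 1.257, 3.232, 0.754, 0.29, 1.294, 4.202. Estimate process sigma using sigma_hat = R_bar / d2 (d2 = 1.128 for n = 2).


R_bar = (0.531 + 0.527 + 0.619 + 1.257 + 3.232 + 0.754 + 0.29 + 1.294 + 4.202) / 9
R_bar = 12.706 / 9 = 1.4117778
sigma_hat = R_bar / d2 = 1.4117778 / 1.128 = 1.2516

1.2516


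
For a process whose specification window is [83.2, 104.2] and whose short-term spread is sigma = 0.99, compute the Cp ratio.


Cp = (USL - LSL) / (6 * sigma)
= (104.2 - 83.2) / (6 * 0.99)
= 21.0000 / 5.9400
= 3.5354

3.5354


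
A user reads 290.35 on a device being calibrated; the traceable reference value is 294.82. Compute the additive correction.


Correction = standard - reading
= 294.82 - 290.35
= 4.4700

4.4700


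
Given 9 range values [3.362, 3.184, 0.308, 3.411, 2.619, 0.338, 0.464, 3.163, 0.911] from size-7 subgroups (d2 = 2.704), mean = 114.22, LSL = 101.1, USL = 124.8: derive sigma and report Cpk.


R_bar = (3.362 + 3.184 + 0.308 + 3.411 + 2.619 + 0.338 + 0.464 + 3.163 + 0.911) / 9 = 1.9733333
sigma = R_bar / d2 = 1.9733333 / 2.704 = 0.72978303
Cp = (USL - LSL)/(6*sigma) = (124.8 - 101.1)/(6*0.72978303) = 5.4126
Cpu = (124.8 - 114.22)/(3*0.72978303) = 4.8325
Cpl = (114.22 - 101.1)/(3*0.72978303) = 5.9926
Cpk = min(Cpu, Cpl) = 4.8325

4.8325


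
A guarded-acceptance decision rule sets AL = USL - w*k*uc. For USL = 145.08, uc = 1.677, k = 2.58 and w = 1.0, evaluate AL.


U = k * uc = 2.58 * 1.677 = 4.32666
guard band g = w * U = 1.0 * 4.32666 = 4.32666
AL = USL - g = 145.08 - 4.32666
AL = 140.7533

140.7533


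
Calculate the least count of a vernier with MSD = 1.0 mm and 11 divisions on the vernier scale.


LC = MSD / n_div
= 1.0 / 11
= 0.0909

0.0909


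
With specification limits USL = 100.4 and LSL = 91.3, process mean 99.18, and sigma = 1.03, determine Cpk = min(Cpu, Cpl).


Cpu = (USL - mean) / (3*sigma) = (100.4 - 99.18) / (3*1.03) = 0.3948
Cpl = (mean - LSL) / (3*sigma) = (99.18 - 91.3) / (3*1.03) = 2.5502
Cpk = min(Cpu, Cpl) = 0.3948

0.3948


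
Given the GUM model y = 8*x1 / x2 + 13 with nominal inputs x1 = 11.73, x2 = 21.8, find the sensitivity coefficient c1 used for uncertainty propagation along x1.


y = 8*x1 / x2 + 13
dy/dx1 = 8/x2
Evaluate at x2 = 21.8: c1 = 8 / 21.8
c1 = 0.3670

0.3670


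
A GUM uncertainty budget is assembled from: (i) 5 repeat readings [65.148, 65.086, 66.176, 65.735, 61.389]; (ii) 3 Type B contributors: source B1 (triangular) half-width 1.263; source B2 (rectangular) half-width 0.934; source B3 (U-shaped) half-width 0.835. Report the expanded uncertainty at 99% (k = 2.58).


mean = (65.148 + 65.086 + 66.176 + 65.735 + 61.389) / 5 = 64.7068
s = sqrt(sum((x - mean)^2)/(n-1)) = 1.9080088
u_A = s / sqrt(n) = 1.9080088 / sqrt(5) = 0.85328748
u_B1 = 1.263 / sqrt(6) = 0.51561759
u_B2 = 0.934 / sqrt(3) = 0.53924515
u_B3 = 0.835 / sqrt(2) = 0.59043416
uc = sqrt(0.85328748^2 + 0.51561759^2 + 0.53924515^2 + 0.59043416^2) = 1.2780293
U = k * uc = 2.58 * 1.2780293
U = 3.2973

3.2973


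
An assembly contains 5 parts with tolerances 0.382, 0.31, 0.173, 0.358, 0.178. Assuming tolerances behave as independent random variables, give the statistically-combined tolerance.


RSS = sqrt(0.382^2 + 0.31^2 + 0.173^2 + 0.358^2 + 0.178^2)
= sqrt(0.431801)
= 0.6571

0.6571


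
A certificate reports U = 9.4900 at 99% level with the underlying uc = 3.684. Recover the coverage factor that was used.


k = U / uc
k = 9.4900 / 3.684
k = 2.576

2.576


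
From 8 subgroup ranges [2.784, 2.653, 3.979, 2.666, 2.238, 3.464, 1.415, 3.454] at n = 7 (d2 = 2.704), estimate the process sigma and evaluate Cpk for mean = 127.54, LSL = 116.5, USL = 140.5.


R_bar = (2.784 + 2.653 + 3.979 + 2.666 + 2.238 + 3.464 + 1.415 + 3.454) / 8 = 2.831625
sigma = R_bar / d2 = 2.831625 / 2.704 = 1.0471986
Cp = (USL - LSL)/(6*sigma) = (140.5 - 116.5)/(6*1.0471986) = 3.8197
Cpu = (140.5 - 127.54)/(3*1.0471986) = 4.1253
Cpl = (127.54 - 116.5)/(3*1.0471986) = 3.5141
Cpk = min(Cpu, Cpl) = 3.5141

3.5141


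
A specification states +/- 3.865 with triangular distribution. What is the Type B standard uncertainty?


u_B = half_width / sqrt(6)
u_B = 3.865 / 2.4494897
u_B = 1.5779

1.5779


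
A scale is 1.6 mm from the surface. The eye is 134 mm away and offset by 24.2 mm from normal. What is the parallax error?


error = h * offset / d
= 1.6 * 24.2 / 134
= 0.2890

0.2890


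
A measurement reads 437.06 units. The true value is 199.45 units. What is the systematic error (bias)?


Systematic error = measured - true
= 437.06 - 199.45
= 237.6100

237.6100


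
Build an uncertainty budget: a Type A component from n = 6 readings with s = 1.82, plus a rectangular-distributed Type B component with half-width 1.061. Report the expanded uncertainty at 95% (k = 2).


u_A = s / sqrt(n) = 1.82 / sqrt(6) = 0.74301189
u_B = half_width / sqrt(3) = 1.061 / sqrt(3) = 0.61256864
uc = sqrt(u_A^2 + u_B^2) = sqrt(0.74301189^2 + 0.61256864^2) = 0.96296781
U = k * uc = 2 * 0.96296781
U = 1.9259

1.9259


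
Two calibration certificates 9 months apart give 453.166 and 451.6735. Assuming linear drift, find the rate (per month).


rate = (v2 - v1) / months
= (451.6735 - 453.166) / 9
= -1.4925 / 9
= -0.1658

-0.1658


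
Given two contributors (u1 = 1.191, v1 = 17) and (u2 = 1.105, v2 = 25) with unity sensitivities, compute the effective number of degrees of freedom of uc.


uc = sqrt(u1^2 + u2^2) = sqrt(1.191^2 + 1.105^2) = 1.6246557
v_eff = uc^4 / (u1^4/v1 + u2^4/v2)
= 1.6246557^4 / (1.191^4/17 + 1.105^4/25)
= 6.9669927 / 0.17799422
v_eff = 39.1417

39.1417


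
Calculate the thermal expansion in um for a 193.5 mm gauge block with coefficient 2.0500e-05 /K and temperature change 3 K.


dL = L * alpha * dT
= 193.5 * 2.0500e-05 * 3
= 0.0119002 mm
dL_um = 0.0119002 * 1000 = 11.9002 um

11.9002


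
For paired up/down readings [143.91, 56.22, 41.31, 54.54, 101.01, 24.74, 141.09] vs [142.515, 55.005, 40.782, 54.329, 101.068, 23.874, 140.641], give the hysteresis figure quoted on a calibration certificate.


|143.91 - 142.515| = 1.3950
|56.22 - 55.005| = 1.2150
|41.31 - 40.782| = 0.5280
|54.54 - 54.329| = 0.2110
|101.01 - 101.068| = 0.0580
|24.74 - 23.874| = 0.8660
|141.09 - 140.641| = 0.4490
hysteresis = max(diffs) = 1.3950

1.3950


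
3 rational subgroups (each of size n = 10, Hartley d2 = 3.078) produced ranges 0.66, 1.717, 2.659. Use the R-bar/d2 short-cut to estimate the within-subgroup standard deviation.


R_bar = (0.66 + 1.717 + 2.659) / 3
R_bar = 5.036 / 3 = 1.6786667
sigma_hat = R_bar / d2 = 1.6786667 / 3.078 = 0.5454

0.5454


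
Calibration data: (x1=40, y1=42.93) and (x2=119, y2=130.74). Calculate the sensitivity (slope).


slope = (y2 - y1) / (x2 - x1)
= (130.74 - 42.93) / (119 - 40)
= 87.8100 / 79
= 1.1115

1.1115


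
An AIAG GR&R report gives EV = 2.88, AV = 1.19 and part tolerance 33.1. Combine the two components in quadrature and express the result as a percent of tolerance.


GRR = sqrt(EV^2 + AV^2) = sqrt(2.88^2 + 1.19^2) = 3.1161675
%GRR = GRR / tol * 100 = 3.1161675 / 33.1 * 100
%GRR = 9.4144

9.4144


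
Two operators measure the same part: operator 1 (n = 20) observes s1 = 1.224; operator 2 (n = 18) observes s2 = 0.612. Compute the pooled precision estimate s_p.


s_p = sqrt(((n1-1)*s1^2 + (n2-1)*s2^2) / (n1+n2-2))
numerator = (20-1)*1.224^2 + (18-1)*0.612^2 = 28.465344 + 6.367248 = 34.832592
denominator = 20 + 18 - 2 = 36
s_p^2 = 34.832592 / 36 = 0.967572
s_p = sqrt(0.967572) = 0.9837

0.9837


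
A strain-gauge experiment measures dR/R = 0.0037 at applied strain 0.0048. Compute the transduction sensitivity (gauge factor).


GF = (dR/R) / epsilon
= 0.0037 / 0.0048
= 0.7708

0.7708


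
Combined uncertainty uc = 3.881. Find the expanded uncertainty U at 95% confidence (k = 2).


U = k * uc
U = 2 * 3.881
U = 7.7620

7.7620


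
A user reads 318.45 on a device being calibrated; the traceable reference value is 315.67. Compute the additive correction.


Correction = standard - reading
= 315.67 - 318.45
= -2.7800

-2.7800


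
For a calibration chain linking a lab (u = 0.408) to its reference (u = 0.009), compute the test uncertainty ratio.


TUR = u_lab / u_ref
= 0.408 / 0.009
= 45.3333

45.3333


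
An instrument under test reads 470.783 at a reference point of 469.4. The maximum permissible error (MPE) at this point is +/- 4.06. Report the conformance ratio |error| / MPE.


e = indication - reference = 470.783 - 469.4 = 1.3830
|e| = 1.3830
ratio = |e| / MPE = 1.3830 / 4.06
ratio = 0.3406

0.3406


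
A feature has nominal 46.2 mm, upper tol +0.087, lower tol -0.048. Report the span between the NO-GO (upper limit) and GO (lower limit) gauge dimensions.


GO = nominal - lower_tol (smallest hole = maximum material condition)
GO = 46.2 - 0.048 = 46.152
NO-GO = nominal + upper_tol (largest hole = least material condition)
NO-GO = 46.2 + 0.087 = 46.287
spread = NO-GO - GO = 46.287 - 46.152 = 0.1350

0.1350


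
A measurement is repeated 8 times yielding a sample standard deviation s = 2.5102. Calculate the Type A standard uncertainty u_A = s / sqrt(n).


u_A = s / sqrt(n)
u_A = 2.5102 / sqrt(8)
u_A = 2.5102 / 2.8284271
u_A = 0.8875

0.8875


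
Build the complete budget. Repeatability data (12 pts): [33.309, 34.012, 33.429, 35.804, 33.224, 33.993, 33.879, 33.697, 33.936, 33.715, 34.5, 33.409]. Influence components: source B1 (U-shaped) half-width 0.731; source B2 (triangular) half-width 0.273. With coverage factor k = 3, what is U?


mean = (33.309 + 34.012 + 33.429 + 35.804 + 33.224 + 33.993 + 33.879 + 33.697 + 33.936 + 33.715 + 34.5 + 33.409) / 12 = 33.90891667
s = sqrt(sum((x - mean)^2)/(n-1)) = 0.69751539
u_A = s / sqrt(n) = 0.69751539 / sqrt(12) = 0.20135535
u_B1 = 0.731 / sqrt(2) = 0.51689506
u_B2 = 0.273 / sqrt(6) = 0.11145178
uc = sqrt(0.20135535^2 + 0.51689506^2 + 0.11145178^2) = 0.56581444
U = k * uc = 3 * 0.56581444
U = 1.6974

1.6974


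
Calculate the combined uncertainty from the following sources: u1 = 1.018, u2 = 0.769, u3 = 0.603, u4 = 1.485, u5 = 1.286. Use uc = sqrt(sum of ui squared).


uc = sqrt(1.018^2 + 0.769^2 + 0.603^2 + 1.485^2 + 1.286^2)
uc = sqrt(5.850315)
uc = 2.4187

2.4187


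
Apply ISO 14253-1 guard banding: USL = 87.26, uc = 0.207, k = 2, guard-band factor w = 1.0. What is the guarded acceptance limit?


U = k * uc = 2 * 0.207 = 0.414
guard band g = w * U = 1.0 * 0.414 = 0.414
AL = USL - g = 87.26 - 0.414
AL = 86.8460

86.8460


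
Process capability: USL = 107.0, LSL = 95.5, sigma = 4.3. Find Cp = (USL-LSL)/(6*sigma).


Cp = (USL - LSL) / (6 * sigma)
= (107.0 - 95.5) / (6 * 4.3)
= 11.5000 / 25.8000
= 0.4457

0.4457


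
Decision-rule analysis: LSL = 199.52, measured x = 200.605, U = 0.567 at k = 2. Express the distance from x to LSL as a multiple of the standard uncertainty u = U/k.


u = U / k = 0.567 / 2 = 0.2835
margin = |LSL - x| = |199.52 - 200.605| = 1.085
z = margin / u = 1.085 / 0.2835
z = 3.8272

3.8272


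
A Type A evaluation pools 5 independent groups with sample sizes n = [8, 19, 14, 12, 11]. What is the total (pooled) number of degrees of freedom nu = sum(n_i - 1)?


nu = sum_i (n_i - 1)
nu = ((8 - 1) + (19 - 1) + (14 - 1) + (12 - 1) + (11 - 1))
nu = 7 + 18 + 13 + 11 + 10
nu = 59

59


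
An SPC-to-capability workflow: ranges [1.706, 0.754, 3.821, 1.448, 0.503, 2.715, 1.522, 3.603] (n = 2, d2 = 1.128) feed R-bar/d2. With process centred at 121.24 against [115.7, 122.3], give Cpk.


R_bar = (1.706 + 0.754 + 3.821 + 1.448 + 0.503 + 2.715 + 1.522 + 3.603) / 8 = 2.009
sigma = R_bar / d2 = 2.009 / 1.128 = 1.7810284
Cp = (USL - LSL)/(6*sigma) = (122.3 - 115.7)/(6*1.7810284) = 0.6176
Cpu = (122.3 - 121.24)/(3*1.7810284) = 0.1984
Cpl = (121.24 - 115.7)/(3*1.7810284) = 1.0369
Cpk = min(Cpu, Cpl) = 0.1984

0.1984


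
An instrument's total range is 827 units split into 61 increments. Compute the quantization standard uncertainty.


resolution = range / divisions
resolution = 827 / 61 = 13.557377
u_res = resolution / (2*sqrt(3))
u_res = 13.557377 / 3.4641016
u_res = 3.9137

3.9137


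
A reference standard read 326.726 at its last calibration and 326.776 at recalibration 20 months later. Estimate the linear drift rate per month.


rate = (v2 - v1) / months
= (326.776 - 326.726) / 20
= 0.0500 / 20
= 0.0025

0.0025


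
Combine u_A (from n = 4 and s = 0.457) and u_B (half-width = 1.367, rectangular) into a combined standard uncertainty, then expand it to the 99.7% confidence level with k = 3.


u_A = s / sqrt(n) = 0.457 / sqrt(4) = 0.2285
u_B = half_width / sqrt(3) = 1.367 / sqrt(3) = 0.78923782
uc = sqrt(u_A^2 + u_B^2) = sqrt(0.2285^2 + 0.78923782^2) = 0.82164992
U = k * uc = 3 * 0.82164992
U = 2.4649

2.4649


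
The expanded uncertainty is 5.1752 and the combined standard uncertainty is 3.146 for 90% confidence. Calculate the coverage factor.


k = U / uc
k = 5.1752 / 3.146
k = 1.645

1.645


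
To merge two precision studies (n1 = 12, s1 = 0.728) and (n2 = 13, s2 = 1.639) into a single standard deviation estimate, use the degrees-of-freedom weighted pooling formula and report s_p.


s_p = sqrt(((n1-1)*s1^2 + (n2-1)*s2^2) / (n1+n2-2))
numerator = (12-1)*0.728^2 + (13-1)*1.639^2 = 5.829824 + 32.235852 = 38.065676
denominator = 12 + 13 - 2 = 23
s_p^2 = 38.065676 / 23 = 1.6550294
s_p = sqrt(1.6550294) = 1.2865

1.2865


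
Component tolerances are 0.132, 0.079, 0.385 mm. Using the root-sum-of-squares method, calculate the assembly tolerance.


RSS = sqrt(0.132^2 + 0.079^2 + 0.385^2)
= sqrt(0.17189)
= 0.4146

0.4146


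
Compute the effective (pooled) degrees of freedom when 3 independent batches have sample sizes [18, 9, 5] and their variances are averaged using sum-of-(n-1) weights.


nu = sum_i (n_i - 1)
nu = ((18 - 1) + (9 - 1) + (5 - 1))
nu = 17 + 8 + 4
nu = 29

29


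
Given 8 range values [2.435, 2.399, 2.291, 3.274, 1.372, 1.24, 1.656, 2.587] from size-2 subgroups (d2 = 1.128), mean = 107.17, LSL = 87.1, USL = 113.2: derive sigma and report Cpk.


R_bar = (2.435 + 2.399 + 2.291 + 3.274 + 1.372 + 1.24 + 1.656 + 2.587) / 8 = 2.15675
sigma = R_bar / d2 = 2.15675 / 1.128 = 1.9120124
Cp = (USL - LSL)/(6*sigma) = (113.2 - 87.1)/(6*1.9120124) = 2.2751
Cpu = (113.2 - 107.17)/(3*1.9120124) = 1.0512
Cpl = (107.17 - 87.1)/(3*1.9120124) = 3.4989
Cpk = min(Cpu, Cpl) = 1.0512

1.0512


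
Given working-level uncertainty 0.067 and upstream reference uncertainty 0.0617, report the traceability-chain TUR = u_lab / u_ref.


TUR = u_lab / u_ref
= 0.067 / 0.0617
= 1.0859

1.0859


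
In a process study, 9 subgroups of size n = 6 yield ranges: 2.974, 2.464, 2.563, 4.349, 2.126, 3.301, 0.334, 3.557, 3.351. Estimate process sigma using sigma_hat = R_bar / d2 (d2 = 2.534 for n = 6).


R_bar = (2.974 + 2.464 + 2.563 + 4.349 + 2.126 + 3.301 + 0.334 + 3.557 + 3.351) / 9
R_bar = 25.019 / 9 = 2.7798889
sigma_hat = R_bar / d2 = 2.7798889 / 2.534 = 1.0970

1.0970


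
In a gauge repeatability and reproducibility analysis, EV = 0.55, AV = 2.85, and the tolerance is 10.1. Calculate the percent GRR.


GRR = sqrt(EV^2 + AV^2) = sqrt(0.55^2 + 2.85^2) = 2.9025851
%GRR = GRR / tol * 100 = 2.9025851 / 10.1 * 100
%GRR = 28.7385

28.7385


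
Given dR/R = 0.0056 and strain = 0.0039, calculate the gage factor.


GF = (dR/R) / epsilon
= 0.0056 / 0.0039
= 1.4359

1.4359


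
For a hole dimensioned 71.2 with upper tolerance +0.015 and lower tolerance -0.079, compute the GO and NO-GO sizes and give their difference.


GO = nominal - lower_tol (smallest hole = maximum material condition)
GO = 71.2 - 0.079 = 71.121
NO-GO = nominal + upper_tol (largest hole = least material condition)
NO-GO = 71.2 + 0.015 = 71.215
spread = NO-GO - GO = 71.215 - 71.121 = 0.0940

0.0940


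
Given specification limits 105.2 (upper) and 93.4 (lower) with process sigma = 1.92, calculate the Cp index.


Cp = (USL - LSL) / (6 * sigma)
= (105.2 - 93.4) / (6 * 1.92)
= 11.8000 / 11.5200
= 1.0243

1.0243


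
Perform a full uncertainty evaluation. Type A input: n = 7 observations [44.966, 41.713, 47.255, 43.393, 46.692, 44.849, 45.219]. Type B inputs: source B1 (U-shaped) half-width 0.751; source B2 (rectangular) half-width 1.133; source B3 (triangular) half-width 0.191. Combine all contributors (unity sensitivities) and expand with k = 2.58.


mean = (44.966 + 41.713 + 47.255 + 43.393 + 46.692 + 44.849 + 45.219) / 7 = 44.86957143
s = sqrt(sum((x - mean)^2)/(n-1)) = 1.8835934
u_A = s / sqrt(n) = 1.8835934 / sqrt(7) = 0.71193139
u_B1 = 0.751 / sqrt(2) = 0.53103719
u_B2 = 1.133 / sqrt(3) = 0.65413785
u_B3 = 0.191 / sqrt(6) = 0.077975423
uc = sqrt(0.71193139^2 + 0.53103719^2 + 0.65413785^2 + 0.077975423^2) = 1.1058134
U = k * uc = 2.58 * 1.1058134
U = 2.8530

2.8530


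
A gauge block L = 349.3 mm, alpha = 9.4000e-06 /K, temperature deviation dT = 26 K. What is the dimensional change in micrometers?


dL = L * alpha * dT
= 349.3 * 9.4000e-06 * 26
= 0.0853689 mm
dL_um = 0.0853689 * 1000 = 85.3689 um

85.3689


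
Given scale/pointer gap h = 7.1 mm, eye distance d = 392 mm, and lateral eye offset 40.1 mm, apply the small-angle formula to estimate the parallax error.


error = h * offset / d
= 7.1 * 40.1 / 392
= 0.7263

0.7263


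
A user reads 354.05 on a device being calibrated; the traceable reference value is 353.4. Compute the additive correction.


Correction = standard - reading
= 353.4 - 354.05
= -0.6500

-0.6500


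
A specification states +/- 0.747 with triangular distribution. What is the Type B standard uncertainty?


u_B = half_width / sqrt(6)
u_B = 0.747 / 2.4494897
u_B = 0.3050

0.3050


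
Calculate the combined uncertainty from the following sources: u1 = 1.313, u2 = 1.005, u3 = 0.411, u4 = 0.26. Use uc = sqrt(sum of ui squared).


uc = sqrt(1.313^2 + 1.005^2 + 0.411^2 + 0.26^2)
uc = sqrt(2.970515)
uc = 1.7235

1.7235


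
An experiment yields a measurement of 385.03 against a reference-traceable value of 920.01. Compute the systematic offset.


Systematic error = measured - true
= 385.03 - 920.01
= -534.9800

-534.9800


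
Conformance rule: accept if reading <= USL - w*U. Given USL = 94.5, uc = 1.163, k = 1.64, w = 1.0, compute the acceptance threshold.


U = k * uc = 1.64 * 1.163 = 1.90732
guard band g = w * U = 1.0 * 1.90732 = 1.90732
AL = USL - g = 94.5 - 1.90732
AL = 92.5927

92.5927


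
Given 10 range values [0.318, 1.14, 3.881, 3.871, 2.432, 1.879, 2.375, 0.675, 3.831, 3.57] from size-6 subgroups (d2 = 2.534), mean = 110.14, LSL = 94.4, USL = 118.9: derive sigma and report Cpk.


R_bar = (0.318 + 1.14 + 3.881 + 3.871 + 2.432 + 1.879 + 2.375 + 0.675 + 3.831 + 3.57) / 10 = 2.3972
sigma = R_bar / d2 = 2.3972 / 2.534 = 0.94601421
Cp = (USL - LSL)/(6*sigma) = (118.9 - 94.4)/(6*0.94601421) = 4.3164
Cpu = (118.9 - 110.14)/(3*0.94601421) = 3.0866
Cpl = (110.14 - 94.4)/(3*0.94601421) = 5.5461
Cpk = min(Cpu, Cpl) = 3.0866

3.0866


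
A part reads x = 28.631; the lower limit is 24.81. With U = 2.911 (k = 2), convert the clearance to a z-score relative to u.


u = U / k = 2.911 / 2 = 1.4555
margin = |LSL - x| = |24.81 - 28.631| = 3.821
z = margin / u = 3.821 / 1.4555
z = 2.6252

2.6252


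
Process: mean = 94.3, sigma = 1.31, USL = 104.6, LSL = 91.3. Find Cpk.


Cpu = (USL - mean) / (3*sigma) = (104.6 - 94.3) / (3*1.31) = 2.6209
Cpl = (mean - LSL) / (3*sigma) = (94.3 - 91.3) / (3*1.31) = 0.7634
Cpk = min(Cpu, Cpl) = 0.7634

0.7634


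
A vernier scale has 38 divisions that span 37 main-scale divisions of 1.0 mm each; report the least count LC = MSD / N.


LC = MSD / n_div
= 1.0 / 38
= 0.0263

0.0263


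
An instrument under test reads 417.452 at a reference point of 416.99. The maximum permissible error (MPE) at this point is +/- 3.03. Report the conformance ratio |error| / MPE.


e = indication - reference = 417.452 - 416.99 = 0.4620
|e| = 0.4620
ratio = |e| / MPE = 0.4620 / 3.03
ratio = 0.1525

0.1525


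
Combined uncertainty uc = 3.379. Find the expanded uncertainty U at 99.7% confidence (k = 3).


U = k * uc
U = 3 * 3.379
U = 10.1370

10.1370


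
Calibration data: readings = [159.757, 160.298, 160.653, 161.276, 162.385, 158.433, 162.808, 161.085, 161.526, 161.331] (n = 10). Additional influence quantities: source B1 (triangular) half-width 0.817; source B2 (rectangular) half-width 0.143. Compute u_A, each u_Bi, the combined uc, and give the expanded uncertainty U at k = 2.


mean = (159.757 + 160.298 + 160.653 + 161.276 + 162.385 + 158.433 + 162.808 + 161.085 + 161.526 + 161.331) / 10 = 160.9552
s = sqrt(sum((x - mean)^2)/(n-1)) = 1.2642261
u_A = s / sqrt(n) = 1.2642261 / sqrt(10) = 0.3997834
u_B1 = 0.817 / sqrt(6) = 0.33353885
u_B2 = 0.143 / sqrt(3) = 0.082561088
uc = sqrt(0.3997834^2 + 0.33353885^2 + 0.082561088^2) = 0.52715393
U = k * uc = 2 * 0.52715393
U = 1.0543

1.0543


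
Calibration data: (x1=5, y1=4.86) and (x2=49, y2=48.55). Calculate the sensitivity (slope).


slope = (y2 - y1) / (x2 - x1)
= (48.55 - 4.86) / (49 - 5)
= 43.6900 / 44
= 0.9930

0.9930


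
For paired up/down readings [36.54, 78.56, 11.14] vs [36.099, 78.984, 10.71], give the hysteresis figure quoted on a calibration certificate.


|36.54 - 36.099| = 0.4410
|78.56 - 78.984| = 0.4240
|11.14 - 10.71| = 0.4300
hysteresis = max(diffs) = 0.4410

0.4410


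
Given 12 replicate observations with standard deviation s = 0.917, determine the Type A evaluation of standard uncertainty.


u_A = s / sqrt(n)
u_A = 0.917 / sqrt(12)
u_A = 0.917 / 3.4641016
u_A = 0.2647

0.2647


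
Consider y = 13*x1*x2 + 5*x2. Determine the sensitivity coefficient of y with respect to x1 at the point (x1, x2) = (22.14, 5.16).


y = 13*x1*x2 + 5*x2
dy/dx1 = 13*x2
Evaluate at x2 = 5.16: c1 = 13 * 5.16
c1 = 67.0800

67.0800


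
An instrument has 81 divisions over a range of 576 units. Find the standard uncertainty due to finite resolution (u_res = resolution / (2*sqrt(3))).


resolution = range / divisions
resolution = 576 / 81 = 7.1111111
u_res = resolution / (2*sqrt(3))
u_res = 7.1111111 / 3.4641016
u_res = 2.0528

2.0528


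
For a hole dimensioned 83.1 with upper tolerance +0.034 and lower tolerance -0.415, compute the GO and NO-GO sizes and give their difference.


GO = nominal - lower_tol (smallest hole = maximum material condition)
GO = 83.1 - 0.415 = 82.685
NO-GO = nominal + upper_tol (largest hole = least material condition)
NO-GO = 83.1 + 0.034 = 83.134
spread = NO-GO - GO = 83.134 - 82.685 = 0.4490

0.4490


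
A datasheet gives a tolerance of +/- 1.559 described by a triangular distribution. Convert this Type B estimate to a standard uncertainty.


u_B = half_width / sqrt(6)
u_B = 1.559 / 2.4494897
u_B = 0.6365

0.6365


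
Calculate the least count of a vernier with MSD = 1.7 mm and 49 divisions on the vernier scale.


LC = MSD / n_div
= 1.7 / 49
= 0.0347

0.0347


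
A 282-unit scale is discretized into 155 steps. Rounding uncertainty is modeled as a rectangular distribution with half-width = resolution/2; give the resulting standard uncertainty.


resolution = range / divisions
resolution = 282 / 155 = 1.8193548
u_res = resolution / (2*sqrt(3))
u_res = 1.8193548 / 3.4641016
u_res = 0.5252

0.5252


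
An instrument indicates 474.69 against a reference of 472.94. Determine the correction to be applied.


Correction = standard - reading
= 472.94 - 474.69
= -1.7500

-1.7500


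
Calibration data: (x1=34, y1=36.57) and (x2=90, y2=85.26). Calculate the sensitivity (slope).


slope = (y2 - y1) / (x2 - x1)
= (85.26 - 36.57) / (90 - 34)
= 48.6900 / 56
= 0.8695

0.8695


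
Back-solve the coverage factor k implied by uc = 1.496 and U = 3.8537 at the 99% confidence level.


k = U / uc
k = 3.8537 / 1.496
k = 2.576

2.576


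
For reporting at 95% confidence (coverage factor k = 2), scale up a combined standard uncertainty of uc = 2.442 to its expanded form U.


U = k * uc
U = 2 * 2.442
U = 4.8840

4.8840


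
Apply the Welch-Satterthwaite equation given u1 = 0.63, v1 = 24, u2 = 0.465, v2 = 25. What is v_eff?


uc = sqrt(u1^2 + u2^2) = sqrt(0.63^2 + 0.465^2) = 0.78302299
v_eff = uc^4 / (u1^4/v1 + u2^4/v2)
= 0.78302299^4 / (0.63^4/24 + 0.465^4/25)
= 0.37592227 / 0.0084338638
v_eff = 44.5730

44.5730


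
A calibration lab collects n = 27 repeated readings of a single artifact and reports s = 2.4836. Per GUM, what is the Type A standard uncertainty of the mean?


u_A = s / sqrt(n)
u_A = 2.4836 / sqrt(27)
u_A = 2.4836 / 5.1961524
u_A = 0.4780

0.4780


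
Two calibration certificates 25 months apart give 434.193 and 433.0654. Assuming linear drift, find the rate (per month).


rate = (v2 - v1) / months
= (433.0654 - 434.193) / 25
= -1.1276 / 25
= -0.0451

-0.0451


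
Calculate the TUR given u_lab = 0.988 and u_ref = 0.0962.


TUR = u_lab / u_ref
= 0.988 / 0.0962
= 10.2703

10.2703


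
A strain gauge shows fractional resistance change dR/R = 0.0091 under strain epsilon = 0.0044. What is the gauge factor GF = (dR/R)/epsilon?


GF = (dR/R) / epsilon
= 0.0091 / 0.0044
= 2.0682

2.0682


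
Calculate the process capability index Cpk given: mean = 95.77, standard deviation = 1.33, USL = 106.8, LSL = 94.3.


Cpu = (USL - mean) / (3*sigma) = (106.8 - 95.77) / (3*1.33) = 2.7644
Cpl = (mean - LSL) / (3*sigma) = (95.77 - 94.3) / (3*1.33) = 0.3684
Cpk = min(Cpu, Cpl) = 0.3684

0.3684


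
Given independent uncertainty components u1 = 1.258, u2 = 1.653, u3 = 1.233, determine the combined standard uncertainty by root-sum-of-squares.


uc = sqrt(1.258^2 + 1.653^2 + 1.233^2)
uc = sqrt(5.835262)
uc = 2.4156

2.4156


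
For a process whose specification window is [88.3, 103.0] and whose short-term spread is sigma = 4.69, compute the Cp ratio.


Cp = (USL - LSL) / (6 * sigma)
= (103.0 - 88.3) / (6 * 4.69)
= 14.7000 / 28.1400
= 0.5224

0.5224


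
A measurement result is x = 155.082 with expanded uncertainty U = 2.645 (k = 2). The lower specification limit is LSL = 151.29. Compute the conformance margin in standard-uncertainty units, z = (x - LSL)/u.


u = U / k = 2.645 / 2 = 1.3225
margin = |LSL - x| = |151.29 - 155.082| = 3.792
z = margin / u = 3.792 / 1.3225
z = 2.8673

2.8673


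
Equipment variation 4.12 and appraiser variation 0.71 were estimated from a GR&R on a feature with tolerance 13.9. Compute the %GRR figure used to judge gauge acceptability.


GRR = sqrt(EV^2 + AV^2) = sqrt(4.12^2 + 0.71^2) = 4.1807296
%GRR = GRR / tol * 100 = 4.1807296 / 13.9 * 100
%GRR = 30.0772

30.0772


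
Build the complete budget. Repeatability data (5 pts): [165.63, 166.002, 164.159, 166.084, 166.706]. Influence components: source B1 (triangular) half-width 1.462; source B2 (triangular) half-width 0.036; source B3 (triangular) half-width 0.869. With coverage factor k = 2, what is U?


mean = (165.63 + 166.002 + 164.159 + 166.084 + 166.706) / 5 = 165.7162
s = sqrt(sum((x - mean)^2)/(n-1)) = 0.9524921
u_A = s / sqrt(n) = 0.9524921 / sqrt(5) = 0.42596742
u_B1 = 1.462 / sqrt(6) = 0.596859
u_B2 = 0.036 / sqrt(6) = 0.014696938
u_B3 = 0.869 / sqrt(6) = 0.35476776
uc = sqrt(0.42596742^2 + 0.596859^2 + 0.014696938^2 + 0.35476776^2) = 0.81471779
U = k * uc = 2 * 0.81471779
U = 1.6294

1.6294


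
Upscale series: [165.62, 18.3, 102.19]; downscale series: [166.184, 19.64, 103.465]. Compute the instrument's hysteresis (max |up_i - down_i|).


|165.62 - 166.184| = 0.5640
|18.3 - 19.64| = 1.3400
|102.19 - 103.465| = 1.2750
hysteresis = max(diffs) = 1.3400

1.3400


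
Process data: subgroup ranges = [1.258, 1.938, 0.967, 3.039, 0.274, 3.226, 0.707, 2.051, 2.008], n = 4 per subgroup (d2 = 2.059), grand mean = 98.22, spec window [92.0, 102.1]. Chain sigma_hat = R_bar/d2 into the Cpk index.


R_bar = (1.258 + 1.938 + 0.967 + 3.039 + 0.274 + 3.226 + 0.707 + 2.051 + 2.008) / 9 = 1.7186667
sigma = R_bar / d2 = 1.7186667 / 2.059 = 0.83470942
Cp = (USL - LSL)/(6*sigma) = (102.1 - 92.0)/(6*0.83470942) = 2.0167
Cpu = (102.1 - 98.22)/(3*0.83470942) = 1.5494
Cpl = (98.22 - 92.0)/(3*0.83470942) = 2.4839
Cpk = min(Cpu, Cpl) = 1.5494

1.5494


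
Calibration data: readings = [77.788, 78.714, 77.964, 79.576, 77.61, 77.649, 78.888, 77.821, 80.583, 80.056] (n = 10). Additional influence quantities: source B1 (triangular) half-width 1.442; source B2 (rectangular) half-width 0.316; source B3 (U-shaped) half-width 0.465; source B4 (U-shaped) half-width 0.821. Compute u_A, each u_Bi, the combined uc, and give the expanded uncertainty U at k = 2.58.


mean = (77.788 + 78.714 + 77.964 + 79.576 + 77.61 + 77.649 + 78.888 + 77.821 + 80.583 + 80.056) / 10 = 78.6649
s = sqrt(sum((x - mean)^2)/(n-1)) = 1.0859611
u_A = s / sqrt(n) = 1.0859611 / sqrt(10) = 0.34341105
u_B1 = 1.442 / sqrt(6) = 0.58869403
u_B2 = 0.316 / sqrt(3) = 0.18244269
u_B3 = 0.465 / sqrt(2) = 0.32880465
u_B4 = 0.821 / sqrt(2) = 0.58053467
uc = sqrt(0.34341105^2 + 0.58869403^2 + 0.18244269^2 + 0.32880465^2 + 0.58053467^2) = 0.97103561
U = k * uc = 2.58 * 0.97103561
U = 2.5053

2.5053


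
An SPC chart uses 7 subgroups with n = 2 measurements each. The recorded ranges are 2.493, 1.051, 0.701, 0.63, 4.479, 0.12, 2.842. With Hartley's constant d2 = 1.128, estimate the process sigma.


R_bar = (2.493 + 1.051 + 0.701 + 0.63 + 4.479 + 0.12 + 2.842) / 7
R_bar = 12.316 / 7 = 1.7594286
sigma_hat = R_bar / d2 = 1.7594286 / 1.128 = 1.5598

1.5598
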